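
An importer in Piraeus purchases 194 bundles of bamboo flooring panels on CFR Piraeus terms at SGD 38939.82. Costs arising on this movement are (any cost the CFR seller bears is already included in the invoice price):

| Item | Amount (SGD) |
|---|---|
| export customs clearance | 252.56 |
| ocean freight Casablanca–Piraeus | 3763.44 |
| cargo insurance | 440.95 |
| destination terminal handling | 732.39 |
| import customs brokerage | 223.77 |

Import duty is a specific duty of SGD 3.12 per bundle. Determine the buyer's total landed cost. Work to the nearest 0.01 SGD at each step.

CFR: the seller pays costs through ocean freight to the destination port, but not insurance.
Already in the invoice (seller's account under CFR): export clearance, freight — exclude.
CIF value = CFR price + insurance = 38939.82 + 440.95 = 39380.77
Import duty = 194 × 3.12 = 605.28
Buyer bears: insurance 440.95 + destination terminal 732.39 + brokerage 223.77 + duty 605.28 = 2002.39
Landed cost = invoice 38939.82 + 2002.39 = 40942.21

Total landed cost: SGD 40942.21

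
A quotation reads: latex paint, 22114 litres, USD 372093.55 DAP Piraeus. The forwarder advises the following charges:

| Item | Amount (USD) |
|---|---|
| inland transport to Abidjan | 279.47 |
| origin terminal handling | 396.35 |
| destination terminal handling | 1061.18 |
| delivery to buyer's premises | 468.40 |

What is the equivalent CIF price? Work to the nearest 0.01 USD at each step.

Not relevant to the conversion: inland to port, origin terminal — on the seller under both DAP and CIF; already in the DAP price and stays in the CIF price.
From DAP to CIF, the seller no longer bears: destination terminal, delivery.
CIF price = 372093.55 − 1061.18 − 468.40 = 370563.97

CIF price: USD 370563.97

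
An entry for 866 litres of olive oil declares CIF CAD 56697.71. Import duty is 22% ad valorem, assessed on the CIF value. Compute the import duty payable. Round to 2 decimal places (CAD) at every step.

Import duty = 56697.71 × 22% = 12473.50

Import duty: CAD 12473.50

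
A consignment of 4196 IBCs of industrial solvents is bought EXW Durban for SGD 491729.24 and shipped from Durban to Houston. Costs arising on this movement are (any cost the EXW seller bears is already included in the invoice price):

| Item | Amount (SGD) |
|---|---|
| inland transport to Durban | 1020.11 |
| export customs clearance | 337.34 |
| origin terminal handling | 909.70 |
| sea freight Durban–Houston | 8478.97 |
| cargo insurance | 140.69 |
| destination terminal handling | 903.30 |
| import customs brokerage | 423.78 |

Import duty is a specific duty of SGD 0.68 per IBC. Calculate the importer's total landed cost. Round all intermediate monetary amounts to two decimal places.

Total landed cost: SGD 506796.41

EXW: the seller makes goods available at their premises; the buyer bears all onward costs.
CIF value = EXW price + inland to port + export clearance + origin terminal + freight + insurance = 491729.24 + 1020.11 + 337.34 + 909.70 + 8478.97 + 140.69 = 502616.05
Import duty = 4196 × 0.68 = 2853.28
Buyer bears: inland to port 1020.11 + export clearance 337.34 + origin terminal 909.70 + freight 8478.97 + insurance 140.69 + destination terminal 903.30 + brokerage 423.78 + duty 2853.28 = 15067.17
Landed cost = invoice 491729.24 + 15067.17 = 506796.41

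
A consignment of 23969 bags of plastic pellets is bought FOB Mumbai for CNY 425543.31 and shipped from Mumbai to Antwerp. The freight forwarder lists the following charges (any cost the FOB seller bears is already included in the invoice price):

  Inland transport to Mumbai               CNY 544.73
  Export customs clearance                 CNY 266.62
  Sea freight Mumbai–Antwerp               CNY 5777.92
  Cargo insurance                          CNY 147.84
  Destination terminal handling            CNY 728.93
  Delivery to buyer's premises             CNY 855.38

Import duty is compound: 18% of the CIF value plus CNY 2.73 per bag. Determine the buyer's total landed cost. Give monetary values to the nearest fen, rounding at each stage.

Total landed cost: CNY 576153.18

FOB: the seller bears costs until goods are on board at the origin port; the buyer bears freight, insurance and all costs thereafter.
Already in the invoice (seller's account under FOB): inland to port, export clearance — exclude.
CIF value = FOB price + freight + insurance = 425543.31 + 5777.92 + 147.84 = 431469.07
Ad valorem component: 431469.07 × 18% = 77664.43
Specific component: 23969 × 2.73 = 65435.37
Import duty = 77664.43 + 65435.37 = 143099.80
Buyer bears: freight 5777.92 + insurance 147.84 + destination terminal 728.93 + delivery 855.38 + duty 143099.80 = 150609.87
Landed cost = invoice 425543.31 + 150609.87 = 576153.18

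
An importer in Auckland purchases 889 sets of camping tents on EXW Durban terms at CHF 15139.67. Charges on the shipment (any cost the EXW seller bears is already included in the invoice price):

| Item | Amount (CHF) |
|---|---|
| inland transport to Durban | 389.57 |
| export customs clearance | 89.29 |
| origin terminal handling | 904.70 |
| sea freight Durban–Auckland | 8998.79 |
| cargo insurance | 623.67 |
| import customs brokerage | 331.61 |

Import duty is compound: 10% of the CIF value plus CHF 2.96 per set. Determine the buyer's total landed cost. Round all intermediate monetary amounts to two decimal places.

EXW: the seller makes goods available at their premises; the buyer bears all onward costs.
CIF value = EXW price + inland to port + export clearance + origin terminal + freight + insurance = 15139.67 + 389.57 + 89.29 + 904.70 + 8998.79 + 623.67 = 26145.69
Ad valorem component: 26145.69 × 10% = 2614.57
Specific component: 889 × 2.96 = 2631.44
Import duty = 2614.57 + 2631.44 = 5246.01
Buyer bears: inland to port 389.57 + export clearance 89.29 + origin terminal 904.70 + freight 8998.79 + insurance 623.67 + brokerage 331.61 + duty 5246.01 = 16583.64
Landed cost = invoice 15139.67 + 16583.64 = 31723.31

Total landed cost: CHF 31723.31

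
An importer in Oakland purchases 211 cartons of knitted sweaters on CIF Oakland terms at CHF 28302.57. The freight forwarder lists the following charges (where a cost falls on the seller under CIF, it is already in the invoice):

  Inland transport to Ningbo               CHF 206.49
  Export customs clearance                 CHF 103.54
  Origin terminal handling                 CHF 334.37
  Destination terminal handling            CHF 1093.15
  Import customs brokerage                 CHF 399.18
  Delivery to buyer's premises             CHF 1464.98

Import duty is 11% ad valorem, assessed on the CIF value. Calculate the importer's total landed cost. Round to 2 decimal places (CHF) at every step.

Total landed cost: CHF 34373.16

CIF: the seller pays costs through ocean freight and marine insurance to the destination port.
Already in the invoice (seller's account under CIF): inland to port, export clearance, origin terminal — exclude.
The CIF price already equals the CIF value: 28302.57
Import duty = 28302.57 × 11% = 3113.28
Buyer bears: destination terminal 1093.15 + brokerage 399.18 + delivery 1464.98 + duty 3113.28 = 6070.59
Landed cost = invoice 28302.57 + 6070.59 = 34373.16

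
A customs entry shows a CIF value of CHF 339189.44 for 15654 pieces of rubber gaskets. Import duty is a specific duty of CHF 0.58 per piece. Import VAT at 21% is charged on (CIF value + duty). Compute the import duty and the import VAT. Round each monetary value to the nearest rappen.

Import duty: CHF 9079.32; import VAT: CHF 73136.44

Import duty = 15654 × 0.58 = 9079.32
VAT base = CIF + duty = 339189.44 + 9079.32 = 348268.76
Import VAT = 348268.76 × 21% = 73136.44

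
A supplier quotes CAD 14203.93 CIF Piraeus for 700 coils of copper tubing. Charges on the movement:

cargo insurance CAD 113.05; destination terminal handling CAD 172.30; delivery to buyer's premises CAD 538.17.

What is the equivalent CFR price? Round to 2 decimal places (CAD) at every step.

Not relevant to the conversion: destination terminal, delivery — on the buyer under both terms; not part of either seller's price.
From CIF to CFR, the seller no longer bears: insurance.
CFR price = 14203.93 − 113.05 = 14090.88

CFR price: CAD 14090.88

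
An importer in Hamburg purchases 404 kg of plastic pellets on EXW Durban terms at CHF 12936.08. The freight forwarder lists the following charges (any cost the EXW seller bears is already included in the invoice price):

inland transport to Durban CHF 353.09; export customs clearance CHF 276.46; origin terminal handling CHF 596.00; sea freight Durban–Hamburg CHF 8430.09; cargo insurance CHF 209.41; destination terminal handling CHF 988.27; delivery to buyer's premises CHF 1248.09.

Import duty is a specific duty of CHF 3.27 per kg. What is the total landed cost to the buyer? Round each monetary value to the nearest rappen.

EXW: the seller makes goods available at their premises; the buyer bears all onward costs.
CIF value = EXW price + inland to port + export clearance + origin terminal + freight + insurance = 12936.08 + 353.09 + 276.46 + 596.00 + 8430.09 + 209.41 = 22801.13
Import duty = 404 × 3.27 = 1321.08
Buyer bears: inland to port 353.09 + export clearance 276.46 + origin terminal 596.00 + freight 8430.09 + insurance 209.41 + destination terminal 988.27 + delivery 1248.09 + duty 1321.08 = 13422.49
Landed cost = invoice 12936.08 + 13422.49 = 26358.57

Total landed cost: CHF 26358.57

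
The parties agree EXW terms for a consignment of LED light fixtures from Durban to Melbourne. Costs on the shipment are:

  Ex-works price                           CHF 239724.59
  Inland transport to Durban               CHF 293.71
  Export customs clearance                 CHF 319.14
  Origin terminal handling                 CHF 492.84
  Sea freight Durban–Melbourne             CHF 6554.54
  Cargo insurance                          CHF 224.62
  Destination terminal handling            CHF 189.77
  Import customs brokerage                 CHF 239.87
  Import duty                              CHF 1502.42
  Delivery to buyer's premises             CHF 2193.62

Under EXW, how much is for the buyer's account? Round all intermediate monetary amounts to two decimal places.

Buyer's account: CHF 12010.53

EXW: the seller makes goods available at their premises; the buyer bears all onward costs.
Seller's account: goods 239724.59 = 239724.59
Buyer's account: inland to port 293.71 + export clearance 319.14 + origin terminal 492.84 + freight 6554.54 + insurance 224.62 + destination terminal 189.77 + brokerage 239.87 + duty 1502.42 + delivery 2193.62 = 12010.53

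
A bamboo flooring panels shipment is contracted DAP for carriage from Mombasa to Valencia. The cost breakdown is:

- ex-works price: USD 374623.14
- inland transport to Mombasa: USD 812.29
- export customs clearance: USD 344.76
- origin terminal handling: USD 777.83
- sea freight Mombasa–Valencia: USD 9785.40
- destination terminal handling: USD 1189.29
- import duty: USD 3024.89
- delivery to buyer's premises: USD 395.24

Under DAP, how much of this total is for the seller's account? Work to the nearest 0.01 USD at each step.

Seller's account: USD 387927.95

DAP: the seller bears all costs to the named destination except import duty and clearance.
Seller's account: goods 374623.14 + inland to port 812.29 + export clearance 344.76 + origin terminal 777.83 + freight 9785.40 + destination terminal 1189.29 + delivery 395.24 = 387927.95
Buyer's account: duty 3024.89 = 3024.89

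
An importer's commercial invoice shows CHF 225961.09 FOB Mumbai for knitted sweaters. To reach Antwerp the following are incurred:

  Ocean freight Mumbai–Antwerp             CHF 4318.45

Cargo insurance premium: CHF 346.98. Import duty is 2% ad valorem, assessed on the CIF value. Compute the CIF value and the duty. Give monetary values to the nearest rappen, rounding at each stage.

CIF value: CHF 230626.52; import duty: CHF 4612.53

CIF = FOB price + freight + insurance
CIF = 225961.09 + 4318.45 + 346.98 = 230626.52
Import duty = 230626.52 × 2% = 4612.53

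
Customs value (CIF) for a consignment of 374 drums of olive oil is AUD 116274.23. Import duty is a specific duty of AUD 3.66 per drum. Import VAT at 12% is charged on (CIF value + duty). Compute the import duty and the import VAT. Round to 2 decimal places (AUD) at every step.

Import duty = 374 × 3.66 = 1368.84
VAT base = CIF + duty = 116274.23 + 1368.84 = 117643.07
Import VAT = 117643.07 × 12% = 14117.17

Import duty: AUD 1368.84; import VAT: AUD 14117.17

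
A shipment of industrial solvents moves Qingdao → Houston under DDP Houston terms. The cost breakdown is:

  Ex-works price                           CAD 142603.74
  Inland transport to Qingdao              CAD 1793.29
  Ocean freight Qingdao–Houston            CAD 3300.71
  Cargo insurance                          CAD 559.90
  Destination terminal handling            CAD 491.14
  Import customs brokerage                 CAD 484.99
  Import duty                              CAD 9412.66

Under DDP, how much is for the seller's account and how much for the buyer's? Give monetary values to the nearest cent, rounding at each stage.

DDP: the seller bears all costs including import duty.
Seller's account: goods 142603.74 + inland to port 1793.29 + freight 3300.71 + insurance 559.90 + destination terminal 491.14 + brokerage 484.99 + duty 9412.66 = 158646.43
Buyer's account: 0.00

Seller: CAD 158646.43; buyer: CAD 0.00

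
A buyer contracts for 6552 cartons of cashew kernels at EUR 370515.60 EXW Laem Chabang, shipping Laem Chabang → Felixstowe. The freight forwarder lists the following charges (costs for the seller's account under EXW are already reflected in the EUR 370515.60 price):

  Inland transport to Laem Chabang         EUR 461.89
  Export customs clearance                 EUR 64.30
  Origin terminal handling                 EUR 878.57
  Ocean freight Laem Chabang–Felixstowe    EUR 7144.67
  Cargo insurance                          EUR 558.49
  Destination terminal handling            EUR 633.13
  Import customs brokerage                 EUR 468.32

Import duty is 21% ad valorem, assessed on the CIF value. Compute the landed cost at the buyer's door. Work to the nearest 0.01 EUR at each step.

Total landed cost: EUR 460445.91

EXW: the seller makes goods available at their premises; the buyer bears all onward costs.
CIF value = EXW price + inland to port + export clearance + origin terminal + freight + insurance = 370515.60 + 461.89 + 64.30 + 878.57 + 7144.67 + 558.49 = 379623.52
Import duty = 379623.52 × 21% = 79720.94
Buyer bears: inland to port 461.89 + export clearance 64.30 + origin terminal 878.57 + freight 7144.67 + insurance 558.49 + destination terminal 633.13 + brokerage 468.32 + duty 79720.94 = 89930.31
Landed cost = invoice 370515.60 + 89930.31 = 460445.91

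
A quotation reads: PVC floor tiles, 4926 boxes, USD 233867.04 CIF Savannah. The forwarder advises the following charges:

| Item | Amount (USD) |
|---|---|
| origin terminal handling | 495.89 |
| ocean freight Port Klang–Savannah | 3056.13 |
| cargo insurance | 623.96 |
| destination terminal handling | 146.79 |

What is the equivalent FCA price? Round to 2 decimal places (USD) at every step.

FCA price: USD 229691.06

Not relevant to the conversion: destination terminal — on the buyer under both terms; not part of either seller's price.
From CIF to FCA, the seller no longer bears: origin terminal, freight, insurance.
FCA price = 233867.04 − 495.89 − 3056.13 − 623.96 = 229691.06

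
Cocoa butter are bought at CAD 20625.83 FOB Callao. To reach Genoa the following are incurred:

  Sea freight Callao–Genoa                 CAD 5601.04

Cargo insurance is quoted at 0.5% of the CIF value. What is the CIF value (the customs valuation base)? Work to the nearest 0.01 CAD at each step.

CIF value: CAD 26358.66

Let C be the CIF value. C = FOB price + freight + 0.5% × C
C − 0.5% × C = 20625.83 + 5601.04
0.995 × C = 26226.87
C = 26226.87 / 0.995 = 26358.66
Insurance premium = 0.5% × 26358.66 = 131.79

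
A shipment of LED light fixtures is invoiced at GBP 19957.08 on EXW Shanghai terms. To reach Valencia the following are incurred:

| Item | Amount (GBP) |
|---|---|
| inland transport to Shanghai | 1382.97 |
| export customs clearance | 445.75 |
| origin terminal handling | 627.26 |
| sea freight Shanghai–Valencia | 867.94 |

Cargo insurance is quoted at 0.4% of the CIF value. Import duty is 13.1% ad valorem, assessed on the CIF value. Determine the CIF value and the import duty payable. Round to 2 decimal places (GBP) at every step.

CIF value: GBP 23374.50; import duty: GBP 3062.06

Let C be the CIF value. C = EXW price + pre-shipment costs + freight + 0.4% × C
C − 0.4% × C = 19957.08 + 1382.97 + 445.75 + 627.26 + 867.94
0.996 × C = 23281.00
C = 23281.00 / 0.996 = 23374.50
Insurance premium = 0.4% × 23374.50 = 93.50
Import duty = 23374.50 × 13.1% = 3062.06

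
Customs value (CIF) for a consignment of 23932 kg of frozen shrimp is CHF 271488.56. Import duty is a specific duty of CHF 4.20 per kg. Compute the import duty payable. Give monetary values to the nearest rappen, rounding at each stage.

Import duty: CHF 100514.40

Import duty = 23932 × 4.20 = 100514.40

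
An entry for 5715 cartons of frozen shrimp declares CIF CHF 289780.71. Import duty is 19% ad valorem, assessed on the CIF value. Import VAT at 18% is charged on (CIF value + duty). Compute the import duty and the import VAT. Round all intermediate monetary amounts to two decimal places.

Import duty: CHF 55058.33; import VAT: CHF 62071.03

Import duty = 289780.71 × 19% = 55058.33
VAT base = CIF + duty = 289780.71 + 55058.33 = 344839.04
Import VAT = 344839.04 × 18% = 62071.03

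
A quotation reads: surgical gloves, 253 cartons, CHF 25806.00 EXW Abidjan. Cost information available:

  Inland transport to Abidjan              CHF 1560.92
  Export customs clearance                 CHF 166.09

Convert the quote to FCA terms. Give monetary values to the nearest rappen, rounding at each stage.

From EXW to FCA, the seller additionally bears: inland to port, export clearance.
FCA price = 25806.00 + 1560.92 + 166.09 = 27533.01

FCA price: CHF 27533.01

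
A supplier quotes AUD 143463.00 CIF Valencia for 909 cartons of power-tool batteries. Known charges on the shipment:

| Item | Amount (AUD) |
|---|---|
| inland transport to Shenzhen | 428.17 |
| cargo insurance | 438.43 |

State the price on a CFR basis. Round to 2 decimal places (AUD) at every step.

Not relevant to the conversion: inland to port — on the seller under both CIF and CFR; already in the CIF price and stays in the CFR price.
From CIF to CFR, the seller no longer bears: insurance.
CFR price = 143463.00 − 438.43 = 143024.57

CFR price: AUD 143024.57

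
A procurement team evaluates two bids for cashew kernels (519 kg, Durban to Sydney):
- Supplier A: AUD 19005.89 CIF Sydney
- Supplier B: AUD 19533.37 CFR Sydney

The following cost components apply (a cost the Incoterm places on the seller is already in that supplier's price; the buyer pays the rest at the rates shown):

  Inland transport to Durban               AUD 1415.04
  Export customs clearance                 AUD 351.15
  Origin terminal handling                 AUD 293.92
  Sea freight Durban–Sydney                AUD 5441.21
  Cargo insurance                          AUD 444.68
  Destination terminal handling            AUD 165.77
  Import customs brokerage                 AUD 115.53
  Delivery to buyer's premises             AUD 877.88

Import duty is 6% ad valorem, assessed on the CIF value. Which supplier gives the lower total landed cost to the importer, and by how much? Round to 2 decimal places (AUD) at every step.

Supplier A (CIF):
The CIF price already equals the CIF value: 19005.89
Import duty = 19005.89 × 6% = 1140.35
Buyer bears (A): 165.77 + 115.53 + 877.88 = 1159.18
Landed cost (A) = invoice 19005.89 + 1159.18 + duty 1140.35 = 21305.42
Supplier B (CFR):
CIF value = CFR price + insurance = 19533.37 + 444.68 = 19978.05
Import duty = 19978.05 × 6% = 1198.68
Buyer bears (B): 444.68 + 165.77 + 115.53 + 877.88 = 1603.86
Landed cost (B) = invoice 19533.37 + 1603.86 + duty 1198.68 = 22335.91
Difference = |21305.42 − 22335.91| = 1030.49

Supplier A is cheaper by AUD 1030.49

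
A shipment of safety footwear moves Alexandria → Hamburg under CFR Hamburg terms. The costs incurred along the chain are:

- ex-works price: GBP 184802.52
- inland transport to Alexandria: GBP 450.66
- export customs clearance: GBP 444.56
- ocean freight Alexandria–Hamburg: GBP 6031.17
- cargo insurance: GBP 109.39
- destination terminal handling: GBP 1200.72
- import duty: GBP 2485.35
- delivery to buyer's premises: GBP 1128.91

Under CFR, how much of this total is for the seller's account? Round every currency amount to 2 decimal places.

Seller's account: GBP 191728.91

CFR: the seller pays costs through ocean freight to the destination port, but not insurance.
Seller's account: goods 184802.52 + inland to port 450.66 + export clearance 444.56 + freight 6031.17 = 191728.91
Buyer's account: insurance 109.39 + destination terminal 1200.72 + duty 2485.35 + delivery 1128.91 = 4924.37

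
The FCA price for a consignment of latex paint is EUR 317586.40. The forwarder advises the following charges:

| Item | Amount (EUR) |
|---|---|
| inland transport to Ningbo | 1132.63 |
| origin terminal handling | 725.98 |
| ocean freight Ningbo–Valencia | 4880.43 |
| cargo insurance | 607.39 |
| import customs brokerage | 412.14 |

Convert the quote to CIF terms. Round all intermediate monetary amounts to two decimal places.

Not relevant to the conversion: inland to port — on the seller under both FCA and CIF; already in the FCA price and stays in the CIF price. brokerage — on the buyer under both terms; not part of either seller's price.
From FCA to CIF, the seller additionally bears: origin terminal, freight, insurance.
CIF price = 317586.40 + 725.98 + 4880.43 + 607.39 = 323800.20

CIF price: EUR 323800.20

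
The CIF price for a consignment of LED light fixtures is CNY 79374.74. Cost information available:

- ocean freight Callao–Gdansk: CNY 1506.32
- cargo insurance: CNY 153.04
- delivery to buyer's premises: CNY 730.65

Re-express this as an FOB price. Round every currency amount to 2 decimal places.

FOB price: CNY 77715.38

Not relevant to the conversion: delivery — on the buyer under both terms; not part of either seller's price.
From CIF to FOB, the seller no longer bears: freight, insurance.
FOB price = 79374.74 − 1506.32 − 153.04 = 77715.38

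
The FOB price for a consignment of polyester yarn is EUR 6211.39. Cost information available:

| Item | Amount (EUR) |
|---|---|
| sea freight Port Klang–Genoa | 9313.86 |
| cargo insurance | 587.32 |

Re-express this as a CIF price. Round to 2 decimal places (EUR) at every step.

CIF price: EUR 16112.57

From FOB to CIF, the seller additionally bears: freight, insurance.
CIF price = 6211.39 + 9313.86 + 587.32 = 16112.57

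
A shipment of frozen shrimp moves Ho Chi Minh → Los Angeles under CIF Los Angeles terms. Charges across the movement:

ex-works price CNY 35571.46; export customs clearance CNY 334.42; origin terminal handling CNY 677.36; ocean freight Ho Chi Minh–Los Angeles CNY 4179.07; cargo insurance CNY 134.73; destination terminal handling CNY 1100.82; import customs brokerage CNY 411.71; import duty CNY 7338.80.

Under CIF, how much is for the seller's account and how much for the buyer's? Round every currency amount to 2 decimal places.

CIF: the seller pays costs through ocean freight and marine insurance to the destination port.
Seller's account: goods 35571.46 + export clearance 334.42 + origin terminal 677.36 + freight 4179.07 + insurance 134.73 = 40897.04
Buyer's account: destination terminal 1100.82 + brokerage 411.71 + duty 7338.80 = 8851.33

Seller: CNY 40897.04; buyer: CNY 8851.33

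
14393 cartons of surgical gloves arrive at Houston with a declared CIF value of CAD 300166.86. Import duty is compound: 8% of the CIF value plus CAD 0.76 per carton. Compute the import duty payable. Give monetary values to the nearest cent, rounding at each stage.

Ad valorem component: 300166.86 × 8% = 24013.35
Specific component: 14393 × 0.76 = 10938.68
Import duty = 24013.35 + 10938.68 = 34952.03

Import duty: CAD 34952.03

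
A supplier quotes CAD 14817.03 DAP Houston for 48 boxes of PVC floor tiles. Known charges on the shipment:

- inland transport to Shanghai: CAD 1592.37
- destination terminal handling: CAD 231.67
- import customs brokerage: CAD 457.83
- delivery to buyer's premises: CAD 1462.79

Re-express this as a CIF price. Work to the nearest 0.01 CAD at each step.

Not relevant to the conversion: inland to port — on the seller under both DAP and CIF; already in the DAP price and stays in the CIF price. brokerage — on the buyer under both terms; not part of either seller's price.
From DAP to CIF, the seller no longer bears: destination terminal, delivery.
CIF price = 14817.03 − 231.67 − 1462.79 = 13122.57

CIF price: CAD 13122.57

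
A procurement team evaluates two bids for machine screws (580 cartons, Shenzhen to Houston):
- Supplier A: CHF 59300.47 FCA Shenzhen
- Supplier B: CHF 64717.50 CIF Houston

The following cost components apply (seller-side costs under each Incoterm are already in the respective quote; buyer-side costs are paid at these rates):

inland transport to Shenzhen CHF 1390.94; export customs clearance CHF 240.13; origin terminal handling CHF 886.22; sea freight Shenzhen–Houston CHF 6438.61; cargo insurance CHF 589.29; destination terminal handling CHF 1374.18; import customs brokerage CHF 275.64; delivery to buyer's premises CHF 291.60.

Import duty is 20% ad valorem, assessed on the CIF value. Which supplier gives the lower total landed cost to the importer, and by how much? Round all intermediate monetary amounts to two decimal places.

Supplier B is cheaper by CHF 2996.51

Supplier A (FCA):
CIF value = FCA price + origin terminal + freight + insurance = 59300.47 + 886.22 + 6438.61 + 589.29 = 67214.59
Import duty = 67214.59 × 20% = 13442.92
Buyer bears (A): 886.22 + 6438.61 + 589.29 + 1374.18 + 275.64 + 291.60 = 9855.54
Landed cost (A) = invoice 59300.47 + 9855.54 + duty 13442.92 = 82598.93
Supplier B (CIF):
The CIF price already equals the CIF value: 64717.50
Import duty = 64717.50 × 20% = 12943.50
Buyer bears (B): 1374.18 + 275.64 + 291.60 = 1941.42
Landed cost (B) = invoice 64717.50 + 1941.42 + duty 12943.50 = 79602.42
Difference = |82598.93 − 79602.42| = 2996.51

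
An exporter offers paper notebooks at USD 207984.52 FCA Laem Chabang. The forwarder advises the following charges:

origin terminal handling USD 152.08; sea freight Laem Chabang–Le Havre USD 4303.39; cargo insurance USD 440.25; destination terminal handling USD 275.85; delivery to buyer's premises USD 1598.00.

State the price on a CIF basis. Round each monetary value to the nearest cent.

Not relevant to the conversion: delivery, destination terminal — on the buyer under both terms; not part of either seller's price.
From FCA to CIF, the seller additionally bears: origin terminal, freight, insurance.
CIF price = 207984.52 + 152.08 + 4303.39 + 440.25 = 212880.24

CIF price: USD 212880.24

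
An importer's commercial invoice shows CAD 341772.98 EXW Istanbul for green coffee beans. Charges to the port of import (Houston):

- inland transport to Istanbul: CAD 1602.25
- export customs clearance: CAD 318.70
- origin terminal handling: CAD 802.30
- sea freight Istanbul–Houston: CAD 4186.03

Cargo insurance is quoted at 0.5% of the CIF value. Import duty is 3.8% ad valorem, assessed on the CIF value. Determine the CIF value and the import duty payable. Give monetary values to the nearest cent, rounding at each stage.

CIF value: CAD 350434.43; import duty: CAD 13316.51

Let C be the CIF value. C = EXW price + pre-shipment costs + freight + 0.5% × C
C − 0.5% × C = 341772.98 + 1602.25 + 318.70 + 802.30 + 4186.03
0.995 × C = 348682.26
C = 348682.26 / 0.995 = 350434.43
Insurance premium = 0.5% × 350434.43 = 1752.17
Import duty = 350434.43 × 3.8% = 13316.51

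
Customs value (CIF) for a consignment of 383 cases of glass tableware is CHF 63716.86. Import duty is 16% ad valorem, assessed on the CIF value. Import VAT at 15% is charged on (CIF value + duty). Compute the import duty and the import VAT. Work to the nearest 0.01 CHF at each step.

Import duty: CHF 10194.70; import VAT: CHF 11086.73

Import duty = 63716.86 × 16% = 10194.70
VAT base = CIF + duty = 63716.86 + 10194.70 = 73911.56
Import VAT = 73911.56 × 15% = 11086.73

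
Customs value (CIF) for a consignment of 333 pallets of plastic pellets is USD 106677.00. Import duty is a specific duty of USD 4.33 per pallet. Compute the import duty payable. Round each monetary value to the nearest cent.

Import duty: USD 1441.89

Import duty = 333 × 4.33 = 1441.89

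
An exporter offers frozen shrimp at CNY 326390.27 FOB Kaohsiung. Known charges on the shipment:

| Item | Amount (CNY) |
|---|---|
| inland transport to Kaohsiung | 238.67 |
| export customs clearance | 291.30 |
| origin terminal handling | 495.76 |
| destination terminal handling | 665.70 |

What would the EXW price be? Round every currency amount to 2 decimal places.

Not relevant to the conversion: destination terminal — on the buyer under both terms; not part of either seller's price.
From FOB to EXW, the seller no longer bears: inland to port, export clearance, origin terminal.
EXW price = 326390.27 − 238.67 − 291.30 − 495.76 = 325364.54

EXW price: CNY 325364.54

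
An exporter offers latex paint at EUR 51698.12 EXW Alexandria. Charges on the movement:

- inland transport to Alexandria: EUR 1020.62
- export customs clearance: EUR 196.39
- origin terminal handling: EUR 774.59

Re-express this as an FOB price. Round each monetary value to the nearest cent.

From EXW to FOB, the seller additionally bears: inland to port, export clearance, origin terminal.
FOB price = 51698.12 + 1020.62 + 196.39 + 774.59 = 53689.72

FOB price: EUR 53689.72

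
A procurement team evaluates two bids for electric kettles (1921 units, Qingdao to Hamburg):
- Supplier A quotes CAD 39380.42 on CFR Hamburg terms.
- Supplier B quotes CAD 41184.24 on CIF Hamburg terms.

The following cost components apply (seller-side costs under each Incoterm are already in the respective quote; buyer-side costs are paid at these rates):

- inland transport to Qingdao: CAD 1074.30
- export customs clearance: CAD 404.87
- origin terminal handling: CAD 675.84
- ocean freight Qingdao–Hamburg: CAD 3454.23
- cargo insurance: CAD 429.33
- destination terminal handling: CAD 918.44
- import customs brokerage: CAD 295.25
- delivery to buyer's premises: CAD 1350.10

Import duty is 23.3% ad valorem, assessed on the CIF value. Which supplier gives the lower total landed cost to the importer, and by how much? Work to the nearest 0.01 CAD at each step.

Supplier A is cheaper by CAD 1694.75

Supplier A (CFR):
CIF value = CFR price + insurance = 39380.42 + 429.33 = 39809.75
Import duty = 39809.75 × 23.3% = 9275.67
Buyer bears (A): 429.33 + 918.44 + 295.25 + 1350.10 = 2993.12
Landed cost (A) = invoice 39380.42 + 2993.12 + duty 9275.67 = 51649.21
Supplier B (CIF):
The CIF price already equals the CIF value: 41184.24
Import duty = 41184.24 × 23.3% = 9595.93
Buyer bears (B): 918.44 + 295.25 + 1350.10 = 2563.79
Landed cost (B) = invoice 41184.24 + 2563.79 + duty 9595.93 = 53343.96
Difference = |51649.21 − 53343.96| = 1694.75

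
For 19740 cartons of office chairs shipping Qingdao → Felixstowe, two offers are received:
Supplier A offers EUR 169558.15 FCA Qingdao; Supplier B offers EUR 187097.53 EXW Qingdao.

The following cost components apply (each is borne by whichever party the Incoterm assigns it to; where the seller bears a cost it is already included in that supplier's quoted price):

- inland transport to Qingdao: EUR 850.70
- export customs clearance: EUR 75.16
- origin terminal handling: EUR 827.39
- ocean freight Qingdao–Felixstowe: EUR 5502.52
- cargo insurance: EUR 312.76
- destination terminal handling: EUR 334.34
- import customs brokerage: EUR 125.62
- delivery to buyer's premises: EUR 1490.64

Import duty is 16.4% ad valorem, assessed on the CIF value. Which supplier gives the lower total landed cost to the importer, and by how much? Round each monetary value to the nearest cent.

Supplier A is cheaper by EUR 21493.54

Supplier A (FCA):
CIF value = FCA price + origin terminal + freight + insurance = 169558.15 + 827.39 + 5502.52 + 312.76 = 176200.82
Import duty = 176200.82 × 16.4% = 28896.93
Buyer bears (A): 827.39 + 5502.52 + 312.76 + 334.34 + 125.62 + 1490.64 = 8593.27
Landed cost (A) = invoice 169558.15 + 8593.27 + duty 28896.93 = 207048.35
Supplier B (EXW):
CIF value = EXW price + inland to port + export clearance + origin terminal + freight + insurance = 187097.53 + 850.70 + 75.16 + 827.39 + 5502.52 + 312.76 = 194666.06
Import duty = 194666.06 × 16.4% = 31925.23
Buyer bears (B): 850.70 + 75.16 + 827.39 + 5502.52 + 312.76 + 334.34 + 125.62 + 1490.64 = 9519.13
Landed cost (B) = invoice 187097.53 + 9519.13 + duty 31925.23 = 228541.89
Difference = |207048.35 − 228541.89| = 21493.54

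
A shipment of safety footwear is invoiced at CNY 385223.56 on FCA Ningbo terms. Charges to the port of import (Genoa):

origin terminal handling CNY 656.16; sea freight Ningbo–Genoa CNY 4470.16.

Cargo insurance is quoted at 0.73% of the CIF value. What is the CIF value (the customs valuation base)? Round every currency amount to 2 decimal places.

Let C be the CIF value. C = FCA price + pre-shipment costs + freight + 0.73% × C
C − 0.73% × C = 385223.56 + 656.16 + 4470.16
0.9927 × C = 390349.88
C = 390349.88 / 0.9927 = 393220.39
Insurance premium = 0.73% × 393220.39 = 2870.51

CIF value: CNY 393220.39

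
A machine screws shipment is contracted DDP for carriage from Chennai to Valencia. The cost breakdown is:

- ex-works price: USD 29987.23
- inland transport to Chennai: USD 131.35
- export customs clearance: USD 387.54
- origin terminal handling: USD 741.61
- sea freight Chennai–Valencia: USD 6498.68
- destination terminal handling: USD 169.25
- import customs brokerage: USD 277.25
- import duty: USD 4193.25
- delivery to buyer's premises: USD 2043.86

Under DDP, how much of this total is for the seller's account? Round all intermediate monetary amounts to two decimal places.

DDP: the seller bears all costs including import duty.
Seller's account: goods 29987.23 + inland to port 131.35 + export clearance 387.54 + origin terminal 741.61 + freight 6498.68 + destination terminal 169.25 + brokerage 277.25 + duty 4193.25 + delivery 2043.86 = 44430.02
Buyer's account: 0.00

Seller's account: USD 44430.02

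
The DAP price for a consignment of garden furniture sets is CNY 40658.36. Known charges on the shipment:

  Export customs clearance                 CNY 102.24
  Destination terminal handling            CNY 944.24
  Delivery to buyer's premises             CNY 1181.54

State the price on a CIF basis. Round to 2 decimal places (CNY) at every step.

Not relevant to the conversion: export clearance — on the seller under both DAP and CIF; already in the DAP price and stays in the CIF price.
From DAP to CIF, the seller no longer bears: destination terminal, delivery.
CIF price = 40658.36 − 944.24 − 1181.54 = 38532.58

CIF price: CNY 38532.58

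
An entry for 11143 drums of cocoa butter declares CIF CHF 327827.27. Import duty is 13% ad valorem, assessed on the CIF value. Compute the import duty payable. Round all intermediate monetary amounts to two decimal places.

Import duty = 327827.27 × 13% = 42617.55

Import duty: CHF 42617.55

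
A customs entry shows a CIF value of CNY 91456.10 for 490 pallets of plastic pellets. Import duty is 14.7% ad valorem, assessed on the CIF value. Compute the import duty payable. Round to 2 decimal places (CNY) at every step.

Import duty = 91456.10 × 14.7% = 13444.05

Import duty: CNY 13444.05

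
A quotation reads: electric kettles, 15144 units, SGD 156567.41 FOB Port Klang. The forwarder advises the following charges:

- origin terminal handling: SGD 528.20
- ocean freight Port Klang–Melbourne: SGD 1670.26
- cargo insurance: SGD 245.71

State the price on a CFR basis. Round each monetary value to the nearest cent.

CFR price: SGD 158237.67

Not relevant to the conversion: origin terminal — on the seller under both FOB and CFR; already in the FOB price and stays in the CFR price. insurance — on the buyer under both terms; not part of either seller's price.
From FOB to CFR, the seller additionally bears: freight.
CFR price = 156567.41 + 1670.26 = 158237.67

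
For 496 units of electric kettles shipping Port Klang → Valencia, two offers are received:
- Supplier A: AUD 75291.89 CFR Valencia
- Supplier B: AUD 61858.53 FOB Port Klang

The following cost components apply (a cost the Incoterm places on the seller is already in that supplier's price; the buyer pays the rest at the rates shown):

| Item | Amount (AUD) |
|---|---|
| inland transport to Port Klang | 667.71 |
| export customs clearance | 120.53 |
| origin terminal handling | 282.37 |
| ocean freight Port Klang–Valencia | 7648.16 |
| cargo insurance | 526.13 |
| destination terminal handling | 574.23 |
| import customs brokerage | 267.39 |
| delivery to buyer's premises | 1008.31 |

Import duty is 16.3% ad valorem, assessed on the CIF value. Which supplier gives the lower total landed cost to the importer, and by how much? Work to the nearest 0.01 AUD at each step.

Supplier A (CFR):
CIF value = CFR price + insurance = 75291.89 + 526.13 = 75818.02
Import duty = 75818.02 × 16.3% = 12358.34
Buyer bears (A): 526.13 + 574.23 + 267.39 + 1008.31 = 2376.06
Landed cost (A) = invoice 75291.89 + 2376.06 + duty 12358.34 = 90026.29
Supplier B (FOB):
CIF value = FOB price + freight + insurance = 61858.53 + 7648.16 + 526.13 = 70032.82
Import duty = 70032.82 × 16.3% = 11415.35
Buyer bears (B): 7648.16 + 526.13 + 574.23 + 267.39 + 1008.31 = 10024.22
Landed cost (B) = invoice 61858.53 + 10024.22 + duty 11415.35 = 83298.10
Difference = |90026.29 − 83298.10| = 6728.19

Supplier B is cheaper by AUD 6728.19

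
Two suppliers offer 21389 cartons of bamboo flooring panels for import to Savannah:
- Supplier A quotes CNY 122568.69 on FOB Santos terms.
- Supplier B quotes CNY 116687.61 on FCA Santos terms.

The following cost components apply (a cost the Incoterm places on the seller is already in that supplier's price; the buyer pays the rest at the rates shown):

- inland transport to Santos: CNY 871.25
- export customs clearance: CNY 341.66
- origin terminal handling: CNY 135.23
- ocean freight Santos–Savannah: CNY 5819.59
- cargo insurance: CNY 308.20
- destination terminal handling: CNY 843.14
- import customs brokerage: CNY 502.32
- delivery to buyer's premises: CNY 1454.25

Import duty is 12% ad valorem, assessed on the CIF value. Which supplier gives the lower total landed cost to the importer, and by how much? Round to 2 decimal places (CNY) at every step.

Supplier A (FOB):
CIF value = FOB price + freight + insurance = 122568.69 + 5819.59 + 308.20 = 128696.48
Import duty = 128696.48 × 12% = 15443.58
Buyer bears (A): 5819.59 + 308.20 + 843.14 + 502.32 + 1454.25 = 8927.50
Landed cost (A) = invoice 122568.69 + 8927.50 + duty 15443.58 = 146939.77
Supplier B (FCA):
CIF value = FCA price + origin terminal + freight + insurance = 116687.61 + 135.23 + 5819.59 + 308.20 = 122950.63
Import duty = 122950.63 × 12% = 14754.08
Buyer bears (B): 135.23 + 5819.59 + 308.20 + 843.14 + 502.32 + 1454.25 = 9062.73
Landed cost (B) = invoice 116687.61 + 9062.73 + duty 14754.08 = 140504.42
Difference = |146939.77 − 140504.42| = 6435.35

Supplier B is cheaper by CNY 6435.35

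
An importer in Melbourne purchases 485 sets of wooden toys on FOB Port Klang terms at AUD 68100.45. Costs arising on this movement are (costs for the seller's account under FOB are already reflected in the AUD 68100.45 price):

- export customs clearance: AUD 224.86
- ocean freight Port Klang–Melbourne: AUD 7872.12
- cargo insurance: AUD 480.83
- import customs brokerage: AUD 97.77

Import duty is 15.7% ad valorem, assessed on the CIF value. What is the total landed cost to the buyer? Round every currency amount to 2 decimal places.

FOB: the seller bears costs until goods are on board at the origin port; the buyer bears freight, insurance and all costs thereafter.
Already in the invoice (seller's account under FOB): export clearance — exclude.
CIF value = FOB price + freight + insurance = 68100.45 + 7872.12 + 480.83 = 76453.40
Import duty = 76453.40 × 15.7% = 12003.18
Buyer bears: freight 7872.12 + insurance 480.83 + brokerage 97.77 + duty 12003.18 = 20453.90
Landed cost = invoice 68100.45 + 20453.90 = 88554.35

Total landed cost: AUD 88554.35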